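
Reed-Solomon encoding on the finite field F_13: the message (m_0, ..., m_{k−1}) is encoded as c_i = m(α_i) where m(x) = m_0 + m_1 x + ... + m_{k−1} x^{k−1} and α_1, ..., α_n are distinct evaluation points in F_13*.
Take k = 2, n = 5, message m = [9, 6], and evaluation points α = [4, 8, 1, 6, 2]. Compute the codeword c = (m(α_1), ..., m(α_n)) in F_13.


c = [7, 5, 2, 6, 8]

Message polynomial: m(x) = 9 + 6·x (mod 13).
For each evaluation point α_i, compute m(α_i) mod 13:
  α_1 = 4: Horner steps 6 → 7, so m(4) = 7.
  α_2 = 8: Horner steps 6 → 5, so m(8) = 5.
  α_3 = 1: Horner steps 6 → 2, so m(1) = 2.
  α_4 = 6: Horner steps 6 → 6, so m(6) = 6.
  α_5 = 2: Horner steps 6 → 8, so m(2) = 8.
Codeword c = [7, 5, 2, 6, 8] ∈ F_13^5.


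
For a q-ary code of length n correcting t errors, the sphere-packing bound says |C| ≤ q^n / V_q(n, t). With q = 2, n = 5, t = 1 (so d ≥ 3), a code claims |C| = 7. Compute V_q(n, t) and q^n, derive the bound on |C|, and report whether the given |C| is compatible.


V_q(n, t) = 6, q^n = 32, Hamming bound = 5, |C| = 7 > bound (violated).

Step 1: Compute V_q(n, t) = Σ_{j=0}^1 C(n, j) (q−1)^j.
  j = 0: C(5,0)·(1)^0 = 1·1 = 1.
  j = 1: C(5,1)·(1)^1 = 5·1 = 5.
  V_q(n, t) = 1 + 5 = 6.
Step 2: q^n = 2^5 = 32.
Step 3: Hamming bound ⌊q^n / V_q(n,t)⌋ = ⌊32/6⌋ = 5.
Step 4: Compare |C| = 7 to 5: violated.
The claimed |C| lies above the Hamming bound, so no 2-ary code of length 5 with d ≥ 3 can have 7 codewords.


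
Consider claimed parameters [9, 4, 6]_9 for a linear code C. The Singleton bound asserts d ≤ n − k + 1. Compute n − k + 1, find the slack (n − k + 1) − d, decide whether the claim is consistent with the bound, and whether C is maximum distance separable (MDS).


Singleton RHS = n − k + 1 = 6, slack = 0, bound satisfied, MDS.

Singleton bound: d ≤ n − k + 1.
Here n = 9, k = 4, so n − k + 1 = 6.
Given d = 6, check d ≤ 6: YES.
Slack = (n − k + 1) − d = 0.
The code is MDS (slack = 0).
Description: the claimed parameters are [9, 4, 6]_9; such a code would be MDS (meets Singleton bound).


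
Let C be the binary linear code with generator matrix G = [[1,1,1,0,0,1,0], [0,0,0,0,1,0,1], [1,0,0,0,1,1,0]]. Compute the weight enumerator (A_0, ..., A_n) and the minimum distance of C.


Weight distribution: A_0 = 1, A_2 = 1, A_3 = 4, A_4 = 1, A_6 = 1. Minimum distance d = 2.

Enumerate all 2^3 = 8 messages m ∈ F_2^3.
For each, compute codeword c = mG in F_2^7, then tally its weight.
  m = 000 → c = 0000000, weight = 0.
  m = 100 → c = 1110010, weight = 4.
  m = 010 → c = 0000101, weight = 2.
  m = 110 → c = 1110111, weight = 6.
  m = 001 → c = 1000110, weight = 3.
  m = 101 → c = 0110100, weight = 3.
  m = 011 → c = 1000011, weight = 3.
  m = 111 → c = 0110001, weight = 3.
Tally weights:
  weight 0: 1 codewords.
  weight 2: 1 codewords.
  weight 3: 4 codewords.
  weight 4: 1 codewords.
  weight 6: 1 codewords.
Minimum distance d = smallest w > 0 with A_w > 0 = 2.
Sanity: Σ A_w = 8 = 2^3 = 8 ✓.


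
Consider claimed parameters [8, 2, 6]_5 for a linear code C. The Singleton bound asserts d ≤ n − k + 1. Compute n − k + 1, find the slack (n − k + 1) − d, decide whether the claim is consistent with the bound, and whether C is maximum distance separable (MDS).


Singleton RHS = n − k + 1 = 7, slack = 1, bound satisfied, not MDS.

Singleton bound: d ≤ n − k + 1.
Here n = 8, k = 2, so n − k + 1 = 7.
Given d = 6, check d ≤ 7: YES.
Slack = (n − k + 1) − d = 1.
The code is NOT MDS (slack = 1 > 0).
Description: the claimed parameters are [8, 2, 6]_5; such a code would be non-MDS.


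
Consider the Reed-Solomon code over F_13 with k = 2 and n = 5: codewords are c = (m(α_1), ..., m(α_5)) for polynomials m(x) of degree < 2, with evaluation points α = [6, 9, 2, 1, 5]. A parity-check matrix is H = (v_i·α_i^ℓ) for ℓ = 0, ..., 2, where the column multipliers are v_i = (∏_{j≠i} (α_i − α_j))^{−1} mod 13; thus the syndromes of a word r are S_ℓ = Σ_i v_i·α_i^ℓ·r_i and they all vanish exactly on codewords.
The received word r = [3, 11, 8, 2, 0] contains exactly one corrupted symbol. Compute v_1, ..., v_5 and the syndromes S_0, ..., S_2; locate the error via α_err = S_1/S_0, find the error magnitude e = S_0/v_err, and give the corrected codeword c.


S = (2, 12, 7), error at position 1, error magnitude e = 10, c = [6, 11, 8, 2, 0].

Step 1: column multipliers v_i = (∏_{j≠i}(α_i − α_j))^{−1} mod 13.
  i = 1 (α = 6): (6−9)(6−2)(6−1)(6−5) = (−3)·4·5·1 = −60 ≡ 5, so v_1 = 5^{−1} = 8 (mod 13).
  i = 2 (α = 9): (9−6)(9−2)(9−1)(9−5) = 3·7·8·4 = 672 ≡ 9, so v_2 = 9^{−1} = 3 (mod 13).
  i = 3 (α = 2): (2−6)(2−9)(2−1)(2−5) = (−4)·(−7)·1·(−3) = −84 ≡ 7, so v_3 = 7^{−1} = 2 (mod 13).
  i = 4 (α = 1): (1−6)(1−9)(1−2)(1−5) = (−5)·(−8)·(−1)·(−4) = 160 ≡ 4, so v_4 = 4^{−1} = 10 (mod 13).
  i = 5 (α = 5): (5−6)(5−9)(5−2)(5−1) = (−1)·(−4)·3·4 = 48 ≡ 9, so v_5 = 9^{−1} = 3 (mod 13).
  v = [8, 3, 2, 10, 3].
Step 2: syndromes of r = [3, 11, 8, 2, 0] (all sums mod 13).
  S_0 = Σ v_i r_i = 8·3 + 3·11 + 2·8 + 10·2 + 3·0 = 93 ≡ 2.
  S_1 = Σ v_i α_i r_i = 8·6·3 + 3·9·11 + 2·2·8 + 10·1·2 + 3·5·0 = 493 ≡ 12.
  α_i^2 mod 13 = [10, 3, 4, 1, 12].
  S_2 = Σ v_i α_i^2 r_i = 8·10·3 + 3·3·11 + 2·4·8 + 10·1·2 + 3·12·0 = 423 ≡ 7.
  S = (2, 12, 7) ≠ 0, so r is not a codeword (an error is present).
Step 3: locate the error. For a single error e at position i, S_ℓ = v_i·e·α_i^ℓ, so α_err = S_1/S_0.
  S_0^{−1} = 2^{−1} = 7 (mod 13), so α_err = 12·7 = 84 ≡ 6 = α_1. Error position i = 1.
  Consistency check: S_2/S_1 = 7·12 = 84 ≡ 6 = α_err ✓ (single-error assumption holds).
Step 4: error magnitude e = S_0/v_1 = S_0·∏_{j≠1}(α_1 − α_j) = 2·5 = 10 ≡ 10 (mod 13).
Step 5: correct position 1: c_1 = r_1 − e = 3 − 10 ≡ 6 (mod 13). Hence c = [6, 11, 8, 2, 0].
  Check: interpolating c through the α_i gives m(x) = 9 + 6·x (degree < 2) with m(α_i) = c_i for every i, so c is indeed a codeword.


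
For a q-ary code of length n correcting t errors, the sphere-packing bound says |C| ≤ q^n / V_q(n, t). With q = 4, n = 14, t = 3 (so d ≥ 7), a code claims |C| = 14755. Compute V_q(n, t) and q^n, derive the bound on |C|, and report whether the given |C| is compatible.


V_q(n, t) = 10690, q^n = 268435456, Hamming bound = 25110, |C| = 14755 ≤ bound (satisfied).

Step 1: Compute V_q(n, t) = Σ_{j=0}^3 C(n, j) (q−1)^j.
  j = 0: C(14,0)·(3)^0 = 1·1 = 1.
  j = 1: C(14,1)·(3)^1 = 14·3 = 42.
  j = 2: C(14,2)·(3)^2 = 91·9 = 819.
  j = 3: C(14,3)·(3)^3 = 364·27 = 9828.
  V_q(n, t) = 1 + 42 + 819 + 9828 = 10690.
Step 2: q^n = 4^14 = 268435456.
Step 3: Hamming bound ⌊q^n / V_q(n,t)⌋ = ⌊268435456/10690⌋ = 25110.
Step 4: Compare |C| = 14755 to 25110: satisfied.
The claimed |C| lies below the Hamming bound.


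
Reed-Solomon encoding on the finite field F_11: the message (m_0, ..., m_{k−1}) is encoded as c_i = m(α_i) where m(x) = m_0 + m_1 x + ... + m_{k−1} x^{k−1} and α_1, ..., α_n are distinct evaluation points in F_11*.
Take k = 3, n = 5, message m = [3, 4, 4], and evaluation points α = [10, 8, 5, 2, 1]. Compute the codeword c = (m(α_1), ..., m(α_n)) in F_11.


c = [3, 5, 2, 5, 0]

Message polynomial: m(x) = 3 + 4·x + 4·x^2 (mod 11).
For each evaluation point α_i, compute m(α_i) mod 11:
  α_1 = 10: Horner steps 4 → 0 → 3, so m(10) = 3.
  α_2 = 8: Horner steps 4 → 3 → 5, so m(8) = 5.
  α_3 = 5: Horner steps 4 → 2 → 2, so m(5) = 2.
  α_4 = 2: Horner steps 4 → 1 → 5, so m(2) = 5.
  α_5 = 1: Horner steps 4 → 8 → 0, so m(1) = 0.
Codeword c = [3, 5, 2, 5, 0] ∈ F_11^5.


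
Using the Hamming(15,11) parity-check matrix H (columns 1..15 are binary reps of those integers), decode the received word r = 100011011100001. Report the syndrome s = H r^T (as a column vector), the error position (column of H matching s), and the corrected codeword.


s = (0, 1, 1, 0)^T, error position = 6, corrected codeword c = 100010011100001

Compute s = H r^T mod 2 one row at a time:
  s_1 = 1 + 1 + 1 + 0 + 0 + 0 + 0 + 1 = 4 ≡ 0 (mod 2).
  s_2 = 0 + 1 + 1 + 0 + 0 + 0 + 0 + 1 = 3 ≡ 1 (mod 2).
  s_3 = 0 + 0 + 1 + 0 + 1 + 0 + 0 + 1 = 3 ≡ 1 (mod 2).
  s_4 = 1 + 0 + 1 + 0 + 1 + 0 + 0 + 1 = 4 ≡ 0 (mod 2).
s = (0, 1, 1, 0)^T — this equals column 6 of H (binary 0110), so error is at position 6.
Correct: flip bit 6 of r = 100011011100001 to get c = 100010011100001.


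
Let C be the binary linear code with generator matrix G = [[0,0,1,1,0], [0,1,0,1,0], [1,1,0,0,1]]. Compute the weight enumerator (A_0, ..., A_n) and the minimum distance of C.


Weight distribution: A_0 = 1, A_2 = 3, A_3 = 3, A_5 = 1. Minimum distance d = 2.

Enumerate all 2^3 = 8 messages m ∈ F_2^3.
For each, compute codeword c = mG in F_2^5, then tally its weight.
  m = 000 → c = 00000, weight = 0.
  m = 100 → c = 00110, weight = 2.
  m = 010 → c = 01010, weight = 2.
  m = 110 → c = 01100, weight = 2.
  m = 001 → c = 11001, weight = 3.
  m = 101 → c = 11111, weight = 5.
  m = 011 → c = 10011, weight = 3.
  m = 111 → c = 10101, weight = 3.
Tally weights:
  weight 0: 1 codewords.
  weight 2: 3 codewords.
  weight 3: 3 codewords.
  weight 5: 1 codewords.
Minimum distance d = smallest w > 0 with A_w > 0 = 2.
Sanity: Σ A_w = 8 = 2^3 = 8 ✓.


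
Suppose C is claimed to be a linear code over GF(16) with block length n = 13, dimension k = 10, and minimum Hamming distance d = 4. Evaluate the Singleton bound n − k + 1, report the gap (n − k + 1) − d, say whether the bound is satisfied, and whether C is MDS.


Singleton RHS = n − k + 1 = 4, slack = 0, bound satisfied, MDS.

Singleton bound: d ≤ n − k + 1.
Here n = 13, k = 10, so n − k + 1 = 4.
Given d = 4, check d ≤ 4: YES.
Slack = (n − k + 1) − d = 0.
The code is MDS (slack = 0).
Description: the claimed parameters are [13, 10, 4]_16; such a code would be MDS (meets Singleton bound).


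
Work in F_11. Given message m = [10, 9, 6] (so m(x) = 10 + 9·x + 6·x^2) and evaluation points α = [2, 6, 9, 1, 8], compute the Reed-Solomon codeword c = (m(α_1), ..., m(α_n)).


c = [8, 5, 5, 3, 4]

Message polynomial: m(x) = 10 + 9·x + 6·x^2 (mod 11).
For each evaluation point α_i, compute m(α_i) mod 11:
  α_1 = 2: Horner steps 6 → 10 → 8, so m(2) = 8.
  α_2 = 6: Horner steps 6 → 1 → 5, so m(6) = 5.
  α_3 = 9: Horner steps 6 → 8 → 5, so m(9) = 5.
  α_4 = 1: Horner steps 6 → 4 → 3, so m(1) = 3.
  α_5 = 8: Horner steps 6 → 2 → 4, so m(8) = 4.
Codeword c = [8, 5, 5, 3, 4] ∈ F_11^5.


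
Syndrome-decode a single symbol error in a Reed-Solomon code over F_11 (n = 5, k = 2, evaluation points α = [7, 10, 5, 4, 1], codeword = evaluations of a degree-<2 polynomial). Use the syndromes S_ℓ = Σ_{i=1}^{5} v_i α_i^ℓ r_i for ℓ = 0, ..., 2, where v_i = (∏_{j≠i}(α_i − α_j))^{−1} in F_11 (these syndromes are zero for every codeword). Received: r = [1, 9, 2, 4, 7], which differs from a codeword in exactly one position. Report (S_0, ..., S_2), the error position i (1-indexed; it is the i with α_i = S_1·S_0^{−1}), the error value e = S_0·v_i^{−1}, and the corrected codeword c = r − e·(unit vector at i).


S = (3, 4, 9), error at position 3, error magnitude e = 10, c = [1, 9, 3, 4, 7].

Step 1: column multipliers v_i = (∏_{j≠i}(α_i − α_j))^{−1} mod 11.
  i = 1 (α = 7): (7−10)(7−5)(7−4)(7−1) = (−3)·2·3·6 = −108 ≡ 2, so v_1 = 2^{−1} = 6 (mod 11).
  i = 2 (α = 10): (10−7)(10−5)(10−4)(10−1) = 3·5·6·9 = 810 ≡ 7, so v_2 = 7^{−1} = 8 (mod 11).
  i = 3 (α = 5): (5−7)(5−10)(5−4)(5−1) = (−2)·(−5)·1·4 = 40 ≡ 7, so v_3 = 7^{−1} = 8 (mod 11).
  i = 4 (α = 4): (4−7)(4−10)(4−5)(4−1) = (−3)·(−6)·(−1)·3 = −54 ≡ 1, so v_4 = 1^{−1} = 1 (mod 11).
  i = 5 (α = 1): (1−7)(1−10)(1−5)(1−4) = (−6)·(−9)·(−4)·(−3) = 648 ≡ 10, so v_5 = 10^{−1} = 10 (mod 11).
  v = [6, 8, 8, 1, 10].
Step 2: syndromes of r = [1, 9, 2, 4, 7] (all sums mod 11).
  S_0 = Σ v_i r_i = 6·1 + 8·9 + 8·2 + 1·4 + 10·7 = 168 ≡ 3.
  S_1 = Σ v_i α_i r_i = 6·7·1 + 8·10·9 + 8·5·2 + 1·4·4 + 10·1·7 = 928 ≡ 4.
  α_i^2 mod 11 = [5, 1, 3, 5, 1].
  S_2 = Σ v_i α_i^2 r_i = 6·5·1 + 8·1·9 + 8·3·2 + 1·5·4 + 10·1·7 = 240 ≡ 9.
  S = (3, 4, 9) ≠ 0, so r is not a codeword (an error is present).
Step 3: locate the error. For a single error e at position i, S_ℓ = v_i·e·α_i^ℓ, so α_err = S_1/S_0.
  S_0^{−1} = 3^{−1} = 4 (mod 11), so α_err = 4·4 = 16 ≡ 5 = α_3. Error position i = 3.
  Consistency check: S_2/S_1 = 9·3 = 27 ≡ 5 = α_err ✓ (single-error assumption holds).
Step 4: error magnitude e = S_0/v_3 = S_0·∏_{j≠3}(α_3 − α_j) = 3·7 = 21 ≡ 10 (mod 11).
Step 5: correct position 3: c_3 = r_3 − e = 2 − 10 ≡ 3 (mod 11). Hence c = [1, 9, 3, 4, 7].
  Check: interpolating c through the α_i gives m(x) = 8 + 10·x (degree < 2) with m(α_i) = c_i for every i, so c is indeed a codeword.


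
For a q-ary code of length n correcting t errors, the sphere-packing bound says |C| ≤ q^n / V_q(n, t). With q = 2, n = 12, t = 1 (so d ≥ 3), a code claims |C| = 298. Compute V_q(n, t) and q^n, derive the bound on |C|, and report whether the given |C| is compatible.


V_q(n, t) = 13, q^n = 4096, Hamming bound = 315, |C| = 298 ≤ bound (satisfied).

Step 1: Compute V_q(n, t) = Σ_{j=0}^1 C(n, j) (q−1)^j.
  j = 0: C(12,0)·(1)^0 = 1·1 = 1.
  j = 1: C(12,1)·(1)^1 = 12·1 = 12.
  V_q(n, t) = 1 + 12 = 13.
Step 2: q^n = 2^12 = 4096.
Step 3: Hamming bound ⌊q^n / V_q(n,t)⌋ = ⌊4096/13⌋ = 315.
Step 4: Compare |C| = 298 to 315: satisfied.
The claimed |C| lies below the Hamming bound.


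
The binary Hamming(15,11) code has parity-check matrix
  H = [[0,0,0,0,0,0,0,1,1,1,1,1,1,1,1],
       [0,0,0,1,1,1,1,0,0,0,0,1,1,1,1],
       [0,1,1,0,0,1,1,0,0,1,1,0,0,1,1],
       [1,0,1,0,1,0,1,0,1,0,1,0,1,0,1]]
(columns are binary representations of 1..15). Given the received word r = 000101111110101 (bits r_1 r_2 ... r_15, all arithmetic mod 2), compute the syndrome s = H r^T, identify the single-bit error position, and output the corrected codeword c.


s = (0, 1, 1, 1)^T, error position = 7, corrected codeword c = 000101011110101

Compute s = H r^T mod 2 one row at a time:
  s_1 = 1 + 1 + 1 + 1 + 0 + 1 + 0 + 1 = 6 ≡ 0 (mod 2).
  s_2 = 1 + 0 + 1 + 1 + 0 + 1 + 0 + 1 = 5 ≡ 1 (mod 2).
  s_3 = 0 + 0 + 1 + 1 + 1 + 1 + 0 + 1 = 5 ≡ 1 (mod 2).
  s_4 = 0 + 0 + 0 + 1 + 1 + 1 + 1 + 1 = 5 ≡ 1 (mod 2).
s = (0, 1, 1, 1)^T — this equals column 7 of H (binary 0111), so error is at position 7.
Correct: flip bit 7 of r = 000101111110101 to get c = 000101011110101.


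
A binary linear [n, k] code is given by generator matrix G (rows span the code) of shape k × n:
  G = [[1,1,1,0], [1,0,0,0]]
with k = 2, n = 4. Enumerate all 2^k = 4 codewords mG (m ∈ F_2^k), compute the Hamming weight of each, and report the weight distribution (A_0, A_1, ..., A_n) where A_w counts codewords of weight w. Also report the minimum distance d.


Weight distribution: A_0 = 1, A_1 = 1, A_2 = 1, A_3 = 1. Minimum distance d = 1.

Enumerate all 2^2 = 4 messages m ∈ F_2^2.
For each, compute codeword c = mG in F_2^4, then tally its weight.
  m = 00 → c = 0000, weight = 0.
  m = 10 → c = 1110, weight = 3.
  m = 01 → c = 1000, weight = 1.
  m = 11 → c = 0110, weight = 2.
Tally weights:
  weight 0: 1 codewords.
  weight 1: 1 codewords.
  weight 2: 1 codewords.
  weight 3: 1 codewords.
Minimum distance d = smallest w > 0 with A_w > 0 = 1.
Sanity: Σ A_w = 4 = 2^2 = 4 ✓.


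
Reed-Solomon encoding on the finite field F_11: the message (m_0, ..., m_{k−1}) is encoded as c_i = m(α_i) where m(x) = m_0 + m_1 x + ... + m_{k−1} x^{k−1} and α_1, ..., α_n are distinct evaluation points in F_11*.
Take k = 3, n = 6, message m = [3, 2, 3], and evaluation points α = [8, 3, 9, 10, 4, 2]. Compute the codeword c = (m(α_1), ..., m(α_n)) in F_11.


c = [2, 3, 0, 4, 4, 8]

Message polynomial: m(x) = 3 + 2·x + 3·x^2 (mod 11).
For each evaluation point α_i, compute m(α_i) mod 11:
  α_1 = 8: Horner steps 3 → 4 → 2, so m(8) = 2.
  α_2 = 3: Horner steps 3 → 0 → 3, so m(3) = 3.
  α_3 = 9: Horner steps 3 → 7 → 0, so m(9) = 0.
  α_4 = 10: Horner steps 3 → 10 → 4, so m(10) = 4.
  α_5 = 4: Horner steps 3 → 3 → 4, so m(4) = 4.
  α_6 = 2: Horner steps 3 → 8 → 8, so m(2) = 8.
Codeword c = [2, 3, 0, 4, 4, 8] ∈ F_11^6.


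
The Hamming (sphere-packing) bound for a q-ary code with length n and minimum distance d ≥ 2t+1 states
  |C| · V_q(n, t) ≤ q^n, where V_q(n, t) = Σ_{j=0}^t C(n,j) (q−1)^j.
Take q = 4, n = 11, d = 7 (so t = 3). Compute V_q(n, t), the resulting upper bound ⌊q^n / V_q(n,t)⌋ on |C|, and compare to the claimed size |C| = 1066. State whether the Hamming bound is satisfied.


V_q(n, t) = 4984, q^n = 4194304, Hamming bound = 841, |C| = 1066 > bound (violated).

Step 1: Compute V_q(n, t) = Σ_{j=0}^3 C(n, j) (q−1)^j.
  j = 0: C(11,0)·(3)^0 = 1·1 = 1.
  j = 1: C(11,1)·(3)^1 = 11·3 = 33.
  j = 2: C(11,2)·(3)^2 = 55·9 = 495.
  j = 3: C(11,3)·(3)^3 = 165·27 = 4455.
  V_q(n, t) = 1 + 33 + 495 + 4455 = 4984.
Step 2: q^n = 4^11 = 4194304.
Step 3: Hamming bound ⌊q^n / V_q(n,t)⌋ = ⌊4194304/4984⌋ = 841.
Step 4: Compare |C| = 1066 to 841: violated.
The claimed |C| lies above the Hamming bound, so no 4-ary code of length 11 with d ≥ 7 can have 1066 codewords.


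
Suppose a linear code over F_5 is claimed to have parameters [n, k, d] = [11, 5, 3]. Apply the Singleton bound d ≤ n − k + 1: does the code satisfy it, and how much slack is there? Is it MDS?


Singleton RHS = n − k + 1 = 7, slack = 4, bound satisfied, not MDS.

Singleton bound: d ≤ n − k + 1.
Here n = 11, k = 5, so n − k + 1 = 7.
Given d = 3, check d ≤ 7: YES.
Slack = (n − k + 1) − d = 4.
The code is NOT MDS (slack = 4 > 0).
Description: the claimed parameters are [11, 5, 3]_5; such a code would be non-MDS.


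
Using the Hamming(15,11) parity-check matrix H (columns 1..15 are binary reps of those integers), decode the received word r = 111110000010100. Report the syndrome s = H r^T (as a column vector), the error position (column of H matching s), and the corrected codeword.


s = (0, 1, 1, 1)^T, error position = 7, corrected codeword c = 111110100010100

Compute s = H r^T mod 2 one row at a time:
  s_1 = 0 + 0 + 0 + 1 + 0 + 1 + 0 + 0 = 2 ≡ 0 (mod 2).
  s_2 = 1 + 1 + 0 + 0 + 0 + 1 + 0 + 0 = 3 ≡ 1 (mod 2).
  s_3 = 1 + 1 + 0 + 0 + 0 + 1 + 0 + 0 = 3 ≡ 1 (mod 2).
  s_4 = 1 + 1 + 1 + 0 + 0 + 1 + 1 + 0 = 5 ≡ 1 (mod 2).
s = (0, 1, 1, 1)^T — this equals column 7 of H (binary 0111), so error is at position 7.
Correct: flip bit 7 of r = 111110000010100 to get c = 111110100010100.


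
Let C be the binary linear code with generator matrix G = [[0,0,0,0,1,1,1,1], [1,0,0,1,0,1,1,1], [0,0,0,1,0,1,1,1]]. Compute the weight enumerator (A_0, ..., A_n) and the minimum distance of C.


Weight distribution: A_0 = 1, A_1 = 1, A_2 = 1, A_3 = 1, A_4 = 2, A_5 = 2. Minimum distance d = 1.

Enumerate all 2^3 = 8 messages m ∈ F_2^3.
For each, compute codeword c = mG in F_2^8, then tally its weight.
  m = 000 → c = 00000000, weight = 0.
  m = 100 → c = 00001111, weight = 4.
  m = 010 → c = 10010111, weight = 5.
  m = 110 → c = 10011000, weight = 3.
  m = 001 → c = 00010111, weight = 4.
  m = 101 → c = 00011000, weight = 2.
  m = 011 → c = 10000000, weight = 1.
  m = 111 → c = 10001111, weight = 5.
Tally weights:
  weight 0: 1 codewords.
  weight 1: 1 codewords.
  weight 2: 1 codewords.
  weight 3: 1 codewords.
  weight 4: 2 codewords.
  weight 5: 2 codewords.
Minimum distance d = smallest w > 0 with A_w > 0 = 1.
Sanity: Σ A_w = 8 = 2^3 = 8 ✓.


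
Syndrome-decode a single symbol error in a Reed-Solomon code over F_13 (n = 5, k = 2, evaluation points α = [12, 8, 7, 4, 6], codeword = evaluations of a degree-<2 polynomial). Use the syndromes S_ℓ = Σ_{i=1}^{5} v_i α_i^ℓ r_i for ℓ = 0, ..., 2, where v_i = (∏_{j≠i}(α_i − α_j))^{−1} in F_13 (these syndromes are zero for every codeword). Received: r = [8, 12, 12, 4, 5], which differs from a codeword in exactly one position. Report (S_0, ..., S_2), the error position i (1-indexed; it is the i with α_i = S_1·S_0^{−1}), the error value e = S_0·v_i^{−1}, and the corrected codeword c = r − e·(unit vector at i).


S = (12, 5, 1), error at position 2, error magnitude e = 6, c = [8, 6, 12, 4, 5].

Step 1: column multipliers v_i = (∏_{j≠i}(α_i − α_j))^{−1} mod 13.
  i = 1 (α = 12): (12−8)(12−7)(12−4)(12−6) = 4·5·8·6 = 960 ≡ 11, so v_1 = 11^{−1} = 6 (mod 13).
  i = 2 (α = 8): (8−12)(8−7)(8−4)(8−6) = (−4)·1·4·2 = −32 ≡ 7, so v_2 = 7^{−1} = 2 (mod 13).
  i = 3 (α = 7): (7−12)(7−8)(7−4)(7−6) = (−5)·(−1)·3·1 = 15 ≡ 2, so v_3 = 2^{−1} = 7 (mod 13).
  i = 4 (α = 4): (4−12)(4−8)(4−7)(4−6) = (−8)·(−4)·(−3)·(−2) = 192 ≡ 10, so v_4 = 10^{−1} = 4 (mod 13).
  i = 5 (α = 6): (6−12)(6−8)(6−7)(6−4) = (−6)·(−2)·(−1)·2 = −24 ≡ 2, so v_5 = 2^{−1} = 7 (mod 13).
  v = [6, 2, 7, 4, 7].
Step 2: syndromes of r = [8, 12, 12, 4, 5] (all sums mod 13).
  S_0 = Σ v_i r_i = 6·8 + 2·12 + 7·12 + 4·4 + 7·5 = 207 ≡ 12.
  S_1 = Σ v_i α_i r_i = 6·12·8 + 2·8·12 + 7·7·12 + 4·4·4 + 7·6·5 = 1630 ≡ 5.
  α_i^2 mod 13 = [1, 12, 10, 3, 10].
  S_2 = Σ v_i α_i^2 r_i = 6·1·8 + 2·12·12 + 7·10·12 + 4·3·4 + 7·10·5 = 1574 ≡ 1.
  S = (12, 5, 1) ≠ 0, so r is not a codeword (an error is present).
Step 3: locate the error. For a single error e at position i, S_ℓ = v_i·e·α_i^ℓ, so α_err = S_1/S_0.
  S_0^{−1} = 12^{−1} = 12 (mod 13), so α_err = 5·12 = 60 ≡ 8 = α_2. Error position i = 2.
  Consistency check: S_2/S_1 = 1·8 = 8 ≡ 8 = α_err ✓ (single-error assumption holds).
Step 4: error magnitude e = S_0/v_2 = S_0·∏_{j≠2}(α_2 − α_j) = 12·7 = 84 ≡ 6 (mod 13).
Step 5: correct position 2: c_2 = r_2 − e = 12 − 6 ≡ 6 (mod 13). Hence c = [8, 6, 12, 4, 5].
  Check: interpolating c through the α_i gives m(x) = 2 + 7·x (degree < 2) with m(α_i) = c_i for every i, so c is indeed a codeword.


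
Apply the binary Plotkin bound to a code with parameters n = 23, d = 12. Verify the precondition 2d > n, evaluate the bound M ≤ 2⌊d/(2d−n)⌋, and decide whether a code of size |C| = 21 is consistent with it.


Plotkin bound M ≤ 24; given |C| = 21 ≤ bound (satisfied).

Check applicability: 2d = 24, n = 23.
2d − n = 1 > 0, so Plotkin applies.
Compute d/(2d−n) = 12/1 ≈ 12.0000.
⌊d/(2d−n)⌋ = 12.
Plotkin bound: M ≤ 2·12 = 24.
Given |C| = 21, check: satisfied.
This |C| is below the Plotkin bound.


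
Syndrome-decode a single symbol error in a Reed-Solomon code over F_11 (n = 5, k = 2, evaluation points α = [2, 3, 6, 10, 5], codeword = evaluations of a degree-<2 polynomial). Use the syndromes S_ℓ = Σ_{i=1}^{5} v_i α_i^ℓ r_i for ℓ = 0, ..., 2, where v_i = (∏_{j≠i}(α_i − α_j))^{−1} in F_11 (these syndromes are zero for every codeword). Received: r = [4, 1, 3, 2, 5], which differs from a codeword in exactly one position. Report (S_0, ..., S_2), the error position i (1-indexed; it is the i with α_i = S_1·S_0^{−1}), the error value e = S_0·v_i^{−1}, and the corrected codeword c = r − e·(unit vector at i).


S = (4, 9, 1), error at position 5, error magnitude e = 10, c = [4, 1, 3, 2, 6].

Step 1: column multipliers v_i = (∏_{j≠i}(α_i − α_j))^{−1} mod 11.
  i = 1 (α = 2): (2−3)(2−6)(2−10)(2−5) = (−1)·(−4)·(−8)·(−3) = 96 ≡ 8, so v_1 = 8^{−1} = 7 (mod 11).
  i = 2 (α = 3): (3−2)(3−6)(3−10)(3−5) = 1·(−3)·(−7)·(−2) = −42 ≡ 2, so v_2 = 2^{−1} = 6 (mod 11).
  i = 3 (α = 6): (6−2)(6−3)(6−10)(6−5) = 4·3·(−4)·1 = −48 ≡ 7, so v_3 = 7^{−1} = 8 (mod 11).
  i = 4 (α = 10): (10−2)(10−3)(10−6)(10−5) = 8·7·4·5 = 1120 ≡ 9, so v_4 = 9^{−1} = 5 (mod 11).
  i = 5 (α = 5): (5−2)(5−3)(5−6)(5−10) = 3·2·(−1)·(−5) = 30 ≡ 8, so v_5 = 8^{−1} = 7 (mod 11).
  v = [7, 6, 8, 5, 7].
Step 2: syndromes of r = [4, 1, 3, 2, 5] (all sums mod 11).
  S_0 = Σ v_i r_i = 7·4 + 6·1 + 8·3 + 5·2 + 7·5 = 103 ≡ 4.
  S_1 = Σ v_i α_i r_i = 7·2·4 + 6·3·1 + 8·6·3 + 5·10·2 + 7·5·5 = 493 ≡ 9.
  α_i^2 mod 11 = [4, 9, 3, 1, 3].
  S_2 = Σ v_i α_i^2 r_i = 7·4·4 + 6·9·1 + 8·3·3 + 5·1·2 + 7·3·5 = 353 ≡ 1.
  S = (4, 9, 1) ≠ 0, so r is not a codeword (an error is present).
Step 3: locate the error. For a single error e at position i, S_ℓ = v_i·e·α_i^ℓ, so α_err = S_1/S_0.
  S_0^{−1} = 4^{−1} = 3 (mod 11), so α_err = 9·3 = 27 ≡ 5 = α_5. Error position i = 5.
  Consistency check: S_2/S_1 = 1·5 = 5 ≡ 5 = α_err ✓ (single-error assumption holds).
Step 4: error magnitude e = S_0/v_5 = S_0·∏_{j≠5}(α_5 − α_j) = 4·8 = 32 ≡ 10 (mod 11).
Step 5: correct position 5: c_5 = r_5 − e = 5 − 10 ≡ 6 (mod 11). Hence c = [4, 1, 3, 2, 6].
  Check: interpolating c through the α_i gives m(x) = 10 + 8·x (degree < 2) with m(α_i) = c_i for every i, so c is indeed a codeword.


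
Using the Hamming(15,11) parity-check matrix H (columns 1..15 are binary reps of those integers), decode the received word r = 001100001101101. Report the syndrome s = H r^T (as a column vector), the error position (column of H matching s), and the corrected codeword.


s = (1, 0, 1, 0)^T, error position = 10, corrected codeword c = 001100001001101

Compute s = H r^T mod 2 one row at a time:
  s_1 = 0 + 1 + 1 + 0 + 1 + 1 + 0 + 1 = 5 ≡ 1 (mod 2).
  s_2 = 1 + 0 + 0 + 0 + 1 + 1 + 0 + 1 = 4 ≡ 0 (mod 2).
  s_3 = 0 + 1 + 0 + 0 + 1 + 0 + 0 + 1 = 3 ≡ 1 (mod 2).
  s_4 = 0 + 1 + 0 + 0 + 1 + 0 + 1 + 1 = 4 ≡ 0 (mod 2).
s = (1, 0, 1, 0)^T — this equals column 10 of H (binary 1010), so error is at position 10.
Correct: flip bit 10 of r = 001100001101101 to get c = 001100001001101.


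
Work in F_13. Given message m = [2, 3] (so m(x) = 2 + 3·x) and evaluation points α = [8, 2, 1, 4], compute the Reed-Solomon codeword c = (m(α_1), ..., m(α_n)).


c = [0, 8, 5, 1]

Message polynomial: m(x) = 2 + 3·x (mod 13).
For each evaluation point α_i, compute m(α_i) mod 13:
  α_1 = 8: Horner steps 3 → 0, so m(8) = 0.
  α_2 = 2: Horner steps 3 → 8, so m(2) = 8.
  α_3 = 1: Horner steps 3 → 5, so m(1) = 5.
  α_4 = 4: Horner steps 3 → 1, so m(4) = 1.
Codeword c = [0, 8, 5, 1] ∈ F_13^4.


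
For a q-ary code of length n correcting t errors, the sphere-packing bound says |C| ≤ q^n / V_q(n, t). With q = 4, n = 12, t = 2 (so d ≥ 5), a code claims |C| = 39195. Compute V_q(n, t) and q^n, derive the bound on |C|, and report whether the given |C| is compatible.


V_q(n, t) = 631, q^n = 16777216, Hamming bound = 26588, |C| = 39195 > bound (violated).

Step 1: Compute V_q(n, t) = Σ_{j=0}^2 C(n, j) (q−1)^j.
  j = 0: C(12,0)·(3)^0 = 1·1 = 1.
  j = 1: C(12,1)·(3)^1 = 12·3 = 36.
  j = 2: C(12,2)·(3)^2 = 66·9 = 594.
  V_q(n, t) = 1 + 36 + 594 = 631.
Step 2: q^n = 4^12 = 16777216.
Step 3: Hamming bound ⌊q^n / V_q(n,t)⌋ = ⌊16777216/631⌋ = 26588.
Step 4: Compare |C| = 39195 to 26588: violated.
The claimed |C| lies above the Hamming bound, so no 4-ary code of length 12 with d ≥ 5 can have 39195 codewords.


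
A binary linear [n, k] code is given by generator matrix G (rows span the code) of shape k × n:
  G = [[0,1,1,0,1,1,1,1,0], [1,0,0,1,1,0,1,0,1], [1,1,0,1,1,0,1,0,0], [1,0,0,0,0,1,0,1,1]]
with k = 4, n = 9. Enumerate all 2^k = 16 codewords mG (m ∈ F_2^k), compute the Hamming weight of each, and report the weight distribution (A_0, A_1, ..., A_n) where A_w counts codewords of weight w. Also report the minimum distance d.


Weight distribution: A_0 = 1, A_2 = 1, A_3 = 2, A_4 = 3, A_5 = 4, A_6 = 3, A_7 = 2. Minimum distance d = 2.

Enumerate all 2^4 = 16 messages m ∈ F_2^4.
For each, compute codeword c = mG in F_2^9, then tally its weight.
  m = 0000 → c = 000000000, weight = 0.
  m = 1000 → c = 011011110, weight = 6.
  m = 0100 → c = 100110101, weight = 5.
  m = 1100 → c = 111101011, weight = 7.
  m = 0010 → c = 110110100, weight = 5.
  m = 1010 → c = 101101010, weight = 5.
  m = 0110 → c = 010000001, weight = 2.
  m = 1110 → c = 001011111, weight = 6.
  m = 0001 → c = 100001011, weight = 4.
  m = 1001 → c = 111010101, weight = 6.
  m = 0101 → c = 000111110, weight = 5.
  m = 1101 → c = 011100000, weight = 3.
  m = 0011 → c = 010111111, weight = 7.
  m = 1011 → c = 001100001, weight = 3.
  m = 0111 → c = 110001010, weight = 4.
  m = 1111 → c = 101010100, weight = 4.
Tally weights:
  weight 0: 1 codewords.
  weight 2: 1 codewords.
  weight 3: 2 codewords.
  weight 4: 3 codewords.
  weight 5: 4 codewords.
  weight 6: 3 codewords.
  weight 7: 2 codewords.
Minimum distance d = smallest w > 0 with A_w > 0 = 2.
Sanity: Σ A_w = 16 = 2^4 = 16 ✓.


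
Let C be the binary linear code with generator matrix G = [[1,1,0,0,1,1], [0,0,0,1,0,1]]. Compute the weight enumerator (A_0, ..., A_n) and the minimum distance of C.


Weight distribution: A_0 = 1, A_2 = 1, A_4 = 2. Minimum distance d = 2.

Enumerate all 2^2 = 4 messages m ∈ F_2^2.
For each, compute codeword c = mG in F_2^6, then tally its weight.
  m = 00 → c = 000000, weight = 0.
  m = 10 → c = 110011, weight = 4.
  m = 01 → c = 000101, weight = 2.
  m = 11 → c = 110110, weight = 4.
Tally weights:
  weight 0: 1 codewords.
  weight 2: 1 codewords.
  weight 4: 2 codewords.
Minimum distance d = smallest w > 0 with A_w > 0 = 2.
Sanity: Σ A_w = 4 = 2^2 = 4 ✓.


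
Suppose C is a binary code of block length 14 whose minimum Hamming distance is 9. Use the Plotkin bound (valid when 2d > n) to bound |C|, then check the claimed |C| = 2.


Plotkin bound M ≤ 4; given |C| = 2 ≤ bound (satisfied).

Check applicability: 2d = 18, n = 14.
2d − n = 4 > 0, so Plotkin applies.
Compute d/(2d−n) = 9/4 ≈ 2.2500.
⌊d/(2d−n)⌋ = 2.
Plotkin bound: M ≤ 2·2 = 4.
Given |C| = 2, check: satisfied.
This |C| is below the Plotkin bound.


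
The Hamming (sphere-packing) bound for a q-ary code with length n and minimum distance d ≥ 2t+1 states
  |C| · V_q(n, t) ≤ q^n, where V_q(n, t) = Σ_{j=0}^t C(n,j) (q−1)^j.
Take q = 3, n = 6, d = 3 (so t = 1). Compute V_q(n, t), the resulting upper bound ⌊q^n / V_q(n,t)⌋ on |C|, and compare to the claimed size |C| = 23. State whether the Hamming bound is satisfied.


V_q(n, t) = 13, q^n = 729, Hamming bound = 56, |C| = 23 ≤ bound (satisfied).

Step 1: Compute V_q(n, t) = Σ_{j=0}^1 C(n, j) (q−1)^j.
  j = 0: C(6,0)·(2)^0 = 1·1 = 1.
  j = 1: C(6,1)·(2)^1 = 6·2 = 12.
  V_q(n, t) = 1 + 12 = 13.
Step 2: q^n = 3^6 = 729.
Step 3: Hamming bound ⌊q^n / V_q(n,t)⌋ = ⌊729/13⌋ = 56.
Step 4: Compare |C| = 23 to 56: satisfied.
The claimed |C| lies below the Hamming bound.


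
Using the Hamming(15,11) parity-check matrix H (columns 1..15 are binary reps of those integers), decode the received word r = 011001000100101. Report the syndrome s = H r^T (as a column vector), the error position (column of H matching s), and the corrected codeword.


s = (1, 1, 1, 1)^T, error position = 15, corrected codeword c = 011001000100100

Compute s = H r^T mod 2 one row at a time:
  s_1 = 0 + 0 + 1 + 0 + 0 + 1 + 0 + 1 = 3 ≡ 1 (mod 2).
  s_2 = 0 + 0 + 1 + 0 + 0 + 1 + 0 + 1 = 3 ≡ 1 (mod 2).
  s_3 = 1 + 1 + 1 + 0 + 1 + 0 + 0 + 1 = 5 ≡ 1 (mod 2).
  s_4 = 0 + 1 + 0 + 0 + 0 + 0 + 1 + 1 = 3 ≡ 1 (mod 2).
s = (1, 1, 1, 1)^T — this equals column 15 of H (binary 1111), so error is at position 15.
Correct: flip bit 15 of r = 011001000100101 to get c = 011001000100100.


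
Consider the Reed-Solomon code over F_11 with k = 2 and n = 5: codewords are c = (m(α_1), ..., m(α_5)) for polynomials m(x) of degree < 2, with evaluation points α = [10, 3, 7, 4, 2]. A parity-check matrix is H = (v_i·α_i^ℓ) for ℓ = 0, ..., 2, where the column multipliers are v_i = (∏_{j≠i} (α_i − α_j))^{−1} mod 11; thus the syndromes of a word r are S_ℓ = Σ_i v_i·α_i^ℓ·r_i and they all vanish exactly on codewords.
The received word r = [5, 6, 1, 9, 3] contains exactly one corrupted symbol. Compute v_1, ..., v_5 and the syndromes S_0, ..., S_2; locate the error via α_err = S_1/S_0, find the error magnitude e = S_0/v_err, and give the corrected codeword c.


S = (7, 5, 2), error at position 3, error magnitude e = 5, c = [5, 6, 7, 9, 3].

Step 1: column multipliers v_i = (∏_{j≠i}(α_i − α_j))^{−1} mod 11.
  i = 1 (α = 10): (10−3)(10−7)(10−4)(10−2) = 7·3·6·8 = 1008 ≡ 7, so v_1 = 7^{−1} = 8 (mod 11).
  i = 2 (α = 3): (3−10)(3−7)(3−4)(3−2) = (−7)·(−4)·(−1)·1 = −28 ≡ 5, so v_2 = 5^{−1} = 9 (mod 11).
  i = 3 (α = 7): (7−10)(7−3)(7−4)(7−2) = (−3)·4·3·5 = −180 ≡ 7, so v_3 = 7^{−1} = 8 (mod 11).
  i = 4 (α = 4): (4−10)(4−3)(4−7)(4−2) = (−6)·1·(−3)·2 = 36 ≡ 3, so v_4 = 3^{−1} = 4 (mod 11).
  i = 5 (α = 2): (2−10)(2−3)(2−7)(2−4) = (−8)·(−1)·(−5)·(−2) = 80 ≡ 3, so v_5 = 3^{−1} = 4 (mod 11).
  v = [8, 9, 8, 4, 4].
Step 2: syndromes of r = [5, 6, 1, 9, 3] (all sums mod 11).
  S_0 = Σ v_i r_i = 8·5 + 9·6 + 8·1 + 4·9 + 4·3 = 150 ≡ 7.
  S_1 = Σ v_i α_i r_i = 8·10·5 + 9·3·6 + 8·7·1 + 4·4·9 + 4·2·3 = 786 ≡ 5.
  α_i^2 mod 11 = [1, 9, 5, 5, 4].
  S_2 = Σ v_i α_i^2 r_i = 8·1·5 + 9·9·6 + 8·5·1 + 4·5·9 + 4·4·3 = 794 ≡ 2.
  S = (7, 5, 2) ≠ 0, so r is not a codeword (an error is present).
Step 3: locate the error. For a single error e at position i, S_ℓ = v_i·e·α_i^ℓ, so α_err = S_1/S_0.
  S_0^{−1} = 7^{−1} = 8 (mod 11), so α_err = 5·8 = 40 ≡ 7 = α_3. Error position i = 3.
  Consistency check: S_2/S_1 = 2·9 = 18 ≡ 7 = α_err ✓ (single-error assumption holds).
Step 4: error magnitude e = S_0/v_3 = S_0·∏_{j≠3}(α_3 − α_j) = 7·7 = 49 ≡ 5 (mod 11).
Step 5: correct position 3: c_3 = r_3 − e = 1 − 5 ≡ 7 (mod 11). Hence c = [5, 6, 7, 9, 3].
  Check: interpolating c through the α_i gives m(x) = 8 + 3·x (degree < 2) with m(α_i) = c_i for every i, so c is indeed a codeword.


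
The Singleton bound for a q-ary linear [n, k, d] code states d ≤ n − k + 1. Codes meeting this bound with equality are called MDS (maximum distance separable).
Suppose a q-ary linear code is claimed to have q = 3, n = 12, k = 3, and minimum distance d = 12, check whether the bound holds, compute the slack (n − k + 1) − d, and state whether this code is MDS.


Singleton RHS = n − k + 1 = 10, slack = -2, bound violated (no such code; not MDS).

Singleton bound: d ≤ n − k + 1.
Here n = 12, k = 3, so n − k + 1 = 10.
Given d = 12, check d ≤ 10: NO.
Slack = (n − k + 1) − d = -2.
The slack is negative: d = 12 exceeds n − k + 1 = 10 by 2, so the Singleton bound is violated and no linear [12, 3, 12]_3 code can exist. In particular it is not MDS (MDS requires d = n − k + 1 exactly).
Description: the claimed parameters are [12, 3, 12]_3; such a code would be impossible (violates the Singleton bound).


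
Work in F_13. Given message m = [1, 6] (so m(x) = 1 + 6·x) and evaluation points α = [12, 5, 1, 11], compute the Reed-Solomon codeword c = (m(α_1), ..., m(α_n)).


c = [8, 5, 7, 2]

Message polynomial: m(x) = 1 + 6·x (mod 13).
For each evaluation point α_i, compute m(α_i) mod 13:
  α_1 = 12: Horner steps 6 → 8, so m(12) = 8.
  α_2 = 5: Horner steps 6 → 5, so m(5) = 5.
  α_3 = 1: Horner steps 6 → 7, so m(1) = 7.
  α_4 = 11: Horner steps 6 → 2, so m(11) = 2.
Codeword c = [8, 5, 7, 2] ∈ F_13^4.


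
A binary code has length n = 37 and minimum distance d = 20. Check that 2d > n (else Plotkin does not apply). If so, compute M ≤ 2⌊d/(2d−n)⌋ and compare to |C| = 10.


Plotkin bound M ≤ 12; given |C| = 10 ≤ bound (satisfied).

Check applicability: 2d = 40, n = 37.
2d − n = 3 > 0, so Plotkin applies.
Compute d/(2d−n) = 20/3 ≈ 6.6667.
⌊d/(2d−n)⌋ = 6.
Plotkin bound: M ≤ 2·6 = 12.
Given |C| = 10, check: satisfied.
This |C| is below the Plotkin bound.


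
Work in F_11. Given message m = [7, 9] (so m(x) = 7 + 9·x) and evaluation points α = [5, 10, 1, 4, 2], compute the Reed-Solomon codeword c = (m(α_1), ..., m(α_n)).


c = [8, 9, 5, 10, 3]

Message polynomial: m(x) = 7 + 9·x (mod 11).
For each evaluation point α_i, compute m(α_i) mod 11:
  α_1 = 5: Horner steps 9 → 8, so m(5) = 8.
  α_2 = 10: Horner steps 9 → 9, so m(10) = 9.
  α_3 = 1: Horner steps 9 → 5, so m(1) = 5.
  α_4 = 4: Horner steps 9 → 10, so m(4) = 10.
  α_5 = 2: Horner steps 9 → 3, so m(2) = 3.
Codeword c = [8, 9, 5, 10, 3] ∈ F_11^5.


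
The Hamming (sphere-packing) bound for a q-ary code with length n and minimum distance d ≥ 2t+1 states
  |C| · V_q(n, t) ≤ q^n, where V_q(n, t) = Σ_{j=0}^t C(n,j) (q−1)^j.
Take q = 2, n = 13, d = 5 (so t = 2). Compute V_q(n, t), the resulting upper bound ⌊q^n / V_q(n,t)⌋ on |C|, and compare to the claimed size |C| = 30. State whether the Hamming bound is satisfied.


V_q(n, t) = 92, q^n = 8192, Hamming bound = 89, |C| = 30 ≤ bound (satisfied).

Step 1: Compute V_q(n, t) = Σ_{j=0}^2 C(n, j) (q−1)^j.
  j = 0: C(13,0)·(1)^0 = 1·1 = 1.
  j = 1: C(13,1)·(1)^1 = 13·1 = 13.
  j = 2: C(13,2)·(1)^2 = 78·1 = 78.
  V_q(n, t) = 1 + 13 + 78 = 92.
Step 2: q^n = 2^13 = 8192.
Step 3: Hamming bound ⌊q^n / V_q(n,t)⌋ = ⌊8192/92⌋ = 89.
Step 4: Compare |C| = 30 to 89: satisfied.
The claimed |C| lies below the Hamming bound.


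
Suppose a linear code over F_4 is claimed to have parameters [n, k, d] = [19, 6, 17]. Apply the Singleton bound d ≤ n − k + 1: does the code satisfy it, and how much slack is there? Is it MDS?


Singleton RHS = n − k + 1 = 14, slack = -3, bound violated (no such code; not MDS).

Singleton bound: d ≤ n − k + 1.
Here n = 19, k = 6, so n − k + 1 = 14.
Given d = 17, check d ≤ 14: NO.
Slack = (n − k + 1) − d = -3.
The slack is negative: d = 17 exceeds n − k + 1 = 14 by 3, so the Singleton bound is violated and no linear [19, 6, 17]_4 code can exist. In particular it is not MDS (MDS requires d = n − k + 1 exactly).
Description: the claimed parameters are [19, 6, 17]_4; such a code would be impossible (violates the Singleton bound).


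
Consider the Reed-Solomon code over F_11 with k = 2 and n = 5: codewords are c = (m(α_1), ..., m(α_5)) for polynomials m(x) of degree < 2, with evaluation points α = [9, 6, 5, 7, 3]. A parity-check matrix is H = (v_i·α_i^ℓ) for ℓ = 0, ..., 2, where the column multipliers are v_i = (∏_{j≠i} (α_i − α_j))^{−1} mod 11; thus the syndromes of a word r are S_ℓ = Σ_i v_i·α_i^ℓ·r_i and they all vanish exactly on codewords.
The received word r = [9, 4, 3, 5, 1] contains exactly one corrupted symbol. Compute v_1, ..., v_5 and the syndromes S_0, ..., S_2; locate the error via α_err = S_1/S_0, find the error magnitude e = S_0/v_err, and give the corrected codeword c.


S = (2, 7, 8), error at position 1, error magnitude e = 2, c = [7, 4, 3, 5, 1].

Step 1: column multipliers v_i = (∏_{j≠i}(α_i − α_j))^{−1} mod 11.
  i = 1 (α = 9): (9−6)(9−5)(9−7)(9−3) = 3·4·2·6 = 144 ≡ 1, so v_1 = 1^{−1} = 1 (mod 11).
  i = 2 (α = 6): (6−9)(6−5)(6−7)(6−3) = (−3)·1·(−1)·3 = 9 ≡ 9, so v_2 = 9^{−1} = 5 (mod 11).
  i = 3 (α = 5): (5−9)(5−6)(5−7)(5−3) = (−4)·(−1)·(−2)·2 = −16 ≡ 6, so v_3 = 6^{−1} = 2 (mod 11).
  i = 4 (α = 7): (7−9)(7−6)(7−5)(7−3) = (−2)·1·2·4 = −16 ≡ 6, so v_4 = 6^{−1} = 2 (mod 11).
  i = 5 (α = 3): (3−9)(3−6)(3−5)(3−7) = (−6)·(−3)·(−2)·(−4) = 144 ≡ 1, so v_5 = 1^{−1} = 1 (mod 11).
  v = [1, 5, 2, 2, 1].
Step 2: syndromes of r = [9, 4, 3, 5, 1] (all sums mod 11).
  S_0 = Σ v_i r_i = 1·9 + 5·4 + 2·3 + 2·5 + 1·1 = 46 ≡ 2.
  S_1 = Σ v_i α_i r_i = 1·9·9 + 5·6·4 + 2·5·3 + 2·7·5 + 1·3·1 = 304 ≡ 7.
  α_i^2 mod 11 = [4, 3, 3, 5, 9].
  S_2 = Σ v_i α_i^2 r_i = 1·4·9 + 5·3·4 + 2·3·3 + 2·5·5 + 1·9·1 = 173 ≡ 8.
  S = (2, 7, 8) ≠ 0, so r is not a codeword (an error is present).
Step 3: locate the error. For a single error e at position i, S_ℓ = v_i·e·α_i^ℓ, so α_err = S_1/S_0.
  S_0^{−1} = 2^{−1} = 6 (mod 11), so α_err = 7·6 = 42 ≡ 9 = α_1. Error position i = 1.
  Consistency check: S_2/S_1 = 8·8 = 64 ≡ 9 = α_err ✓ (single-error assumption holds).
Step 4: error magnitude e = S_0/v_1 = S_0·∏_{j≠1}(α_1 − α_j) = 2·1 = 2 ≡ 2 (mod 11).
Step 5: correct position 1: c_1 = r_1 − e = 9 − 2 ≡ 7 (mod 11). Hence c = [7, 4, 3, 5, 1].
  Check: interpolating c through the α_i gives m(x) = 9 + 1·x (degree < 2) with m(α_i) = c_i for every i, so c is indeed a codeword.
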